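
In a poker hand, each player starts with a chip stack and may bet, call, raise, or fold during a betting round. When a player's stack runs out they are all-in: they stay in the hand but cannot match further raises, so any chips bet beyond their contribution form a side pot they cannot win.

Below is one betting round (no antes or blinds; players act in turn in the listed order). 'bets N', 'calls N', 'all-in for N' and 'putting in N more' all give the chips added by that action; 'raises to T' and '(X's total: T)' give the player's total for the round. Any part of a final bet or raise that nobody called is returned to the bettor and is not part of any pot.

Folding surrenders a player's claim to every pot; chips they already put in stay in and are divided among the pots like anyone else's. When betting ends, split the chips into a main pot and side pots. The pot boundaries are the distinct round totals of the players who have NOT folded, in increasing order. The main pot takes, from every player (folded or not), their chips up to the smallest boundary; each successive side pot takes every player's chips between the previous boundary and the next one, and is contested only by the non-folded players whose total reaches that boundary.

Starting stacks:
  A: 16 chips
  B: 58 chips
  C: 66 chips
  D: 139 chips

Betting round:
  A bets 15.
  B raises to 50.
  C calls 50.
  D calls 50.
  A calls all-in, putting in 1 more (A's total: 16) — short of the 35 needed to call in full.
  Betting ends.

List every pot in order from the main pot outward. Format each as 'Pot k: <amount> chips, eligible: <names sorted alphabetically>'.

Contributions: A=16, B=50, C=50, D=50
Pot levels (distinct totals of non-folded players): 16, 50
Layer 1-16: 16 each from A, B, C, D = 16*4 = 64 chips; eligible A, B, C, D
Layer 17-50: 34 each from B, C, D = 34*3 = 102 chips; eligible B, C, D

Pot 1: 64 chips, eligible: A, B, C, D
Pot 2: 102 chips, eligible: B, C, D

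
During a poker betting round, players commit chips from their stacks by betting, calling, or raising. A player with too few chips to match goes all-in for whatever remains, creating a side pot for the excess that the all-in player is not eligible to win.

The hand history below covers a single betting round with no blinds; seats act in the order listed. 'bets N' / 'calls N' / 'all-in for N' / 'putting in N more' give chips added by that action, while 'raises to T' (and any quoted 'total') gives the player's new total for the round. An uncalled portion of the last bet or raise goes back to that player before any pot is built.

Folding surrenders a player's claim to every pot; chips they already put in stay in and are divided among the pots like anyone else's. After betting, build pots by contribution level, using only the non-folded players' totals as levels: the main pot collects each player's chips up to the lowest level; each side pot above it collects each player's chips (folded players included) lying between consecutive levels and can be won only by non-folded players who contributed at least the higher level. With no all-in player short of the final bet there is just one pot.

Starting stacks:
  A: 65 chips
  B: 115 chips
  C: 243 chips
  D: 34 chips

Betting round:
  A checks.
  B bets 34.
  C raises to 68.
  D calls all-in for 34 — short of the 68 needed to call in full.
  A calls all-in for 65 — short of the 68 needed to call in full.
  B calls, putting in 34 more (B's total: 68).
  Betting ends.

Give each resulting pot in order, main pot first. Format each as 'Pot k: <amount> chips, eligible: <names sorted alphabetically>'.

Contributions: A=65, B=68, C=68, D=34
Pot levels (distinct totals of non-folded players): 34, 65, 68
Layer 1-34: 34 each from A, B, C, D = 34*4 = 136 chips; eligible A, B, C, D
Layer 35-65: 31 each from A, B, C = 31*3 = 93 chips; eligible A, B, C
Layer 66-68: 3 each from B, C = 3*2 = 6 chips; eligible B, C

Pot 1: 136 chips, eligible: A, B, C, D
Pot 2: 93 chips, eligible: A, B, C
Pot 3: 6 chips, eligible: B, C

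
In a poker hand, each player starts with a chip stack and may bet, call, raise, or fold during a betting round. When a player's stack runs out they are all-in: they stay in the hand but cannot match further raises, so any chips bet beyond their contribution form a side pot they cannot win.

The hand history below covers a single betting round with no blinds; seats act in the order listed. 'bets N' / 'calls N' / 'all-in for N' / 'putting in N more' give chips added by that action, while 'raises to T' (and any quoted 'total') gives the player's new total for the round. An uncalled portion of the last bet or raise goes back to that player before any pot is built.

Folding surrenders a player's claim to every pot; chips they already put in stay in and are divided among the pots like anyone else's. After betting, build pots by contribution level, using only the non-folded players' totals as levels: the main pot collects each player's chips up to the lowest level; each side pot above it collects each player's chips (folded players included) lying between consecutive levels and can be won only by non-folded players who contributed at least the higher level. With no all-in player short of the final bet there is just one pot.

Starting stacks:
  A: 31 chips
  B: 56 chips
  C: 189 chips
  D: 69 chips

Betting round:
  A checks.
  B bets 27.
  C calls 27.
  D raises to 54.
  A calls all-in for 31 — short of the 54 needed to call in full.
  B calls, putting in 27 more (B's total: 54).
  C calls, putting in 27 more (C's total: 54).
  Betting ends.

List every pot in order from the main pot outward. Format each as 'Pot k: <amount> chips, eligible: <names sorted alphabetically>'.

Contributions: A=31, B=54, C=54, D=54
Pot levels (distinct totals of non-folded players): 31, 54
Layer 1-31: 31 each from A, B, C, D = 31*4 = 124 chips; eligible A, B, C, D
Layer 32-54: 23 each from B, C, D = 23*3 = 69 chips; eligible B, C, D

Pot 1: 124 chips, eligible: A, B, C, D
Pot 2: 69 chips, eligible: B, C, D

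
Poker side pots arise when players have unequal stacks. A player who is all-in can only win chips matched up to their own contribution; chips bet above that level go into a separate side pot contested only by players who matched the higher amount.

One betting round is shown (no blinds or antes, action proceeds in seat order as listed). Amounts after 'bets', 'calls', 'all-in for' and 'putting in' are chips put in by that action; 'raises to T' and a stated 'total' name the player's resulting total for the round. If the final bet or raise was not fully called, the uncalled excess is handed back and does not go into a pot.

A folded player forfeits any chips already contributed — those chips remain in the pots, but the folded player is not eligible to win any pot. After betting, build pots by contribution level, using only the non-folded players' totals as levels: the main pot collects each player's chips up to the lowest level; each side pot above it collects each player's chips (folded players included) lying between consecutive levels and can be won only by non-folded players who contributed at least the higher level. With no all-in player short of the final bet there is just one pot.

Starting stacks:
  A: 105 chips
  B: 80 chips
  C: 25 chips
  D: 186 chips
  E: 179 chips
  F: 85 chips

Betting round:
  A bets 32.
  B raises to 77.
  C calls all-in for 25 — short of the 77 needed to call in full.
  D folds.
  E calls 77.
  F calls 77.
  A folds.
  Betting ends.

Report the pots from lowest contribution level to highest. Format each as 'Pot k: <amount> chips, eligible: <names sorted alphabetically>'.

Pot 1: 125 chips, eligible: B, C, E, F
Pot 2: 163 chips, eligible: B, E, F

Derivation:
Contributions: A=32, B=77, C=25, E=77, F=77
Folded: A, D
Pot levels (distinct totals of non-folded players): 25, 77
Layer 1-25: 25 each from A, B, C, E, F = 25*5 = 125 chips; eligible B, C, E, F
Layer 26-77: A 7 + B 52 + E 52 + F 52 = 163 chips; eligible B, E, F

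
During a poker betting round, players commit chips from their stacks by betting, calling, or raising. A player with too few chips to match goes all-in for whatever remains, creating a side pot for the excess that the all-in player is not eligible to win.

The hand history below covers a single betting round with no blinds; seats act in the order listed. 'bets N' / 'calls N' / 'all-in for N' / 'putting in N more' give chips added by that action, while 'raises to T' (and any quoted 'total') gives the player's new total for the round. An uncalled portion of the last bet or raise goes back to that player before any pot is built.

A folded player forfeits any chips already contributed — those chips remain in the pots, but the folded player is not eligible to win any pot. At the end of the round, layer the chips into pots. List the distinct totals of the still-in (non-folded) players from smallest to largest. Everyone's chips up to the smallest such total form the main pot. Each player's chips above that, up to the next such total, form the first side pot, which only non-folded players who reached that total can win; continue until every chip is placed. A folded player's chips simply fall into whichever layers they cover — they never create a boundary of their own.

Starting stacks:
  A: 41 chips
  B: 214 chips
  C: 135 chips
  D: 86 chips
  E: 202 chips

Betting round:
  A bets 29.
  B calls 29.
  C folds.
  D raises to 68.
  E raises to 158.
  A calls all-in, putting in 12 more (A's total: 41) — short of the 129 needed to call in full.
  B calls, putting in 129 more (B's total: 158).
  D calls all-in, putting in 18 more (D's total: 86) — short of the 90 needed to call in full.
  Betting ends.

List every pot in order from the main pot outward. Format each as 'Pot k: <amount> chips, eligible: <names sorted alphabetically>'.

Contributions: A=41, B=158, D=86, E=158
Folded: C
Pot levels (distinct totals of non-folded players): 41, 86, 158
Layer 1-41: 41 each from A, B, D, E = 41*4 = 164 chips; eligible A, B, D, E
Layer 42-86: 45 each from B, D, E = 45*3 = 135 chips; eligible B, D, E
Layer 87-158: 72 each from B, E = 72*2 = 144 chips; eligible B, E

Pot 1: 164 chips, eligible: A, B, D, E
Pot 2: 135 chips, eligible: B, D, E
Pot 3: 144 chips, eligible: B, E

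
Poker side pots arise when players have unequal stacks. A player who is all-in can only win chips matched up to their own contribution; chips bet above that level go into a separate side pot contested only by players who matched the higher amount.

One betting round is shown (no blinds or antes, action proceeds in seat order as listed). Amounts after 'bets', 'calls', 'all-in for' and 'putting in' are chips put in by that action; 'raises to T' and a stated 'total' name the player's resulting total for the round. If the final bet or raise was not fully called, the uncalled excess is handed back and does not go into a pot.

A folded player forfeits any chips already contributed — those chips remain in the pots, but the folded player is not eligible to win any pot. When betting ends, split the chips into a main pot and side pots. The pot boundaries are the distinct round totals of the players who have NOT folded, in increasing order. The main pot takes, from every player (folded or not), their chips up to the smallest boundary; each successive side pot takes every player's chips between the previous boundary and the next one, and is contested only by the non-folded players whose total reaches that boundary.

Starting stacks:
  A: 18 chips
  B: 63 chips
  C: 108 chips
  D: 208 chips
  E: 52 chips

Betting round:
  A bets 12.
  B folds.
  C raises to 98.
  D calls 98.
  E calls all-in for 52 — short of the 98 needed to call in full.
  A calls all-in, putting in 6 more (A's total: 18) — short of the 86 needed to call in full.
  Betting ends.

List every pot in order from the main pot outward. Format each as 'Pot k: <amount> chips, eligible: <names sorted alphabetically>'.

Pot 1: 72 chips, eligible: A, C, D, E
Pot 2: 102 chips, eligible: C, D, E
Pot 3: 92 chips, eligible: C, D

Derivation:
Contributions: A=18, C=98, D=98, E=52
Folded: B
Pot levels (distinct totals of non-folded players): 18, 52, 98
Layer 1-18: 18 each from A, C, D, E = 18*4 = 72 chips; eligible A, C, D, E
Layer 19-52: 34 each from C, D, E = 34*3 = 102 chips; eligible C, D, E
Layer 53-98: 46 each from C, D = 46*2 = 92 chips; eligible C, D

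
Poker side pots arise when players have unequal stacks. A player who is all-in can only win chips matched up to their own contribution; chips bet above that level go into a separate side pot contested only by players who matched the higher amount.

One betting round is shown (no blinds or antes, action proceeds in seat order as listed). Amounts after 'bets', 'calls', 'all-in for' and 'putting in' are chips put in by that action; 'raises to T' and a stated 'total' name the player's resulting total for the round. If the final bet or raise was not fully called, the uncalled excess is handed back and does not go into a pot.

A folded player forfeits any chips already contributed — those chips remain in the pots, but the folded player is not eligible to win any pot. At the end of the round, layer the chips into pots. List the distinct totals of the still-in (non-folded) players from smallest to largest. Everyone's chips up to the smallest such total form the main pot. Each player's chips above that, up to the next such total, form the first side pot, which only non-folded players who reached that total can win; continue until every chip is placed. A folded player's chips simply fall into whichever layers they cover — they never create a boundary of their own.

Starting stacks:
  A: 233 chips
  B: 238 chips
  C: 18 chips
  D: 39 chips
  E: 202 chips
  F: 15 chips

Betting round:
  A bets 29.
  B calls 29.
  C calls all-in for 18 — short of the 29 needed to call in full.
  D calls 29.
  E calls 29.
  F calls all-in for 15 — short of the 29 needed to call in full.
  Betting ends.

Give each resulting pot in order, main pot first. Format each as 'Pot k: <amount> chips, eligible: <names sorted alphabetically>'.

Pot 1: 90 chips, eligible: A, B, C, D, E, F
Pot 2: 15 chips, eligible: A, B, C, D, E
Pot 3: 44 chips, eligible: A, B, D, E

Derivation:
Contributions: A=29, B=29, C=18, D=29, E=29, F=15
Pot levels (distinct totals of non-folded players): 15, 18, 29
Layer 1-15: 15 each from A, B, C, D, E, F = 15*6 = 90 chips; eligible A, B, C, D, E, F
Layer 16-18: 3 each from A, B, C, D, E = 3*5 = 15 chips; eligible A, B, C, D, E
Layer 19-29: 11 each from A, B, D, E = 11*4 = 44 chips; eligible A, B, D, E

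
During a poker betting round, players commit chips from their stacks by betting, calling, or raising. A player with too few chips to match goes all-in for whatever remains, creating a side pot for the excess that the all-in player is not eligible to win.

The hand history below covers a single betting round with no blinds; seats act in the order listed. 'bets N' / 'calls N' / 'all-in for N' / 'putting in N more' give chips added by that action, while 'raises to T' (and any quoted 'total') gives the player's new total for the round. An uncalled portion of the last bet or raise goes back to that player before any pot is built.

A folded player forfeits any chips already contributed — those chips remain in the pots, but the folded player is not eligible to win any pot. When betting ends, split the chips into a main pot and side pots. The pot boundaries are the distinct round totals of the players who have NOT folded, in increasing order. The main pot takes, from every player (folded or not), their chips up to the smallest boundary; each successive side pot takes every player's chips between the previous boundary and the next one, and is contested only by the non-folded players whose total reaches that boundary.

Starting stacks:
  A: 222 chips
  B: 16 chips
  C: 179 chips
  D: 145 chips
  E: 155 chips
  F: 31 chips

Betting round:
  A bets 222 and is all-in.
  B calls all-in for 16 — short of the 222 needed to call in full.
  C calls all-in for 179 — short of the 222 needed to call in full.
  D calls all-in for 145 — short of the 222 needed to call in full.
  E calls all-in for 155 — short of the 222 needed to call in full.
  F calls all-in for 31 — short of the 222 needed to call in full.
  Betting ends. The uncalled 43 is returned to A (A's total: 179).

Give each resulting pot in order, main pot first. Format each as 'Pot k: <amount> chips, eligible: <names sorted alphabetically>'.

Contributions (after 43 returned to A): A=179, B=16, C=179, D=145, E=155, F=31
Pot levels (distinct totals of non-folded players): 16, 31, 145, 155, 179
Layer 1-16: 16 each from A, B, C, D, E, F = 16*6 = 96 chips; eligible A, B, C, D, E, F
Layer 17-31: 15 each from A, C, D, E, F = 15*5 = 75 chips; eligible A, C, D, E, F
Layer 32-145: 114 each from A, C, D, E = 114*4 = 456 chips; eligible A, C, D, E
Layer 146-155: 10 each from A, C, E = 10*3 = 30 chips; eligible A, C, E
Layer 156-179: 24 each from A, C = 24*2 = 48 chips; eligible A, C

Pot 1: 96 chips, eligible: A, B, C, D, E, F
Pot 2: 75 chips, eligible: A, C, D, E, F
Pot 3: 456 chips, eligible: A, C, D, E
Pot 4: 30 chips, eligible: A, C, E
Pot 5: 48 chips, eligible: A, C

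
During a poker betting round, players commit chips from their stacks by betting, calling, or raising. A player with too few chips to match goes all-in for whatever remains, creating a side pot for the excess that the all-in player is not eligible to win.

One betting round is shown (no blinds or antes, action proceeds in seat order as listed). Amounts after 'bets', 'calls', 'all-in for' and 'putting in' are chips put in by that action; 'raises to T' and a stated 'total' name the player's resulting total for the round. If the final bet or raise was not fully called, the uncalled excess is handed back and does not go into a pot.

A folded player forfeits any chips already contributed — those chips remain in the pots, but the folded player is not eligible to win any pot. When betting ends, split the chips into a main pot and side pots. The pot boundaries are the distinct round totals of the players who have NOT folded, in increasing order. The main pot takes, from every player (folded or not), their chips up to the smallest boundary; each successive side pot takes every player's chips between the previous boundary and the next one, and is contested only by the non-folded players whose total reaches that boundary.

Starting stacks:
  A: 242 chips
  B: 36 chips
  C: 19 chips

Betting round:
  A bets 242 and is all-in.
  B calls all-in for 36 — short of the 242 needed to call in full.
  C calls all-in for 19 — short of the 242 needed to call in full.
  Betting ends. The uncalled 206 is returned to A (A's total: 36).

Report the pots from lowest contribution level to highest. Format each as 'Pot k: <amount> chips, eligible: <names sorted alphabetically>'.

Pot 1: 57 chips, eligible: A, B, C
Pot 2: 34 chips, eligible: A, B

Derivation:
Contributions (after 206 returned to A): A=36, B=36, C=19
Pot levels (distinct totals of non-folded players): 19, 36
Layer 1-19: 19 each from A, B, C = 19*3 = 57 chips; eligible A, B, C
Layer 20-36: 17 each from A, B = 17*2 = 34 chips; eligible A, B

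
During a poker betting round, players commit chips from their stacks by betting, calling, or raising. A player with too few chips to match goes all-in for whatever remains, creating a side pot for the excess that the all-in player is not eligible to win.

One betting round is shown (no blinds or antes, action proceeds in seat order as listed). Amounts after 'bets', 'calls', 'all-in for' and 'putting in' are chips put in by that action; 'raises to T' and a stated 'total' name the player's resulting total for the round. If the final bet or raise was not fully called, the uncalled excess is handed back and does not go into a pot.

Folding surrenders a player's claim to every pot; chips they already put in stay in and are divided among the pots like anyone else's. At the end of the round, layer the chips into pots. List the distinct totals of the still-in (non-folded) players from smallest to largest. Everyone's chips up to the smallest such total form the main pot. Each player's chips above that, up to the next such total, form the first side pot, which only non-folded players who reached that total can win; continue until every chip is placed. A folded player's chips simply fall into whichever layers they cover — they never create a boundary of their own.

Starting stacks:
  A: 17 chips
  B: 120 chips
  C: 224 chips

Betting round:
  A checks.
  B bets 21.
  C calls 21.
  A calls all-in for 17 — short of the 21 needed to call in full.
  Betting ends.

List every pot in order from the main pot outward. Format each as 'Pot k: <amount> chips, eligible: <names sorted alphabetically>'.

Pot 1: 51 chips, eligible: A, B, C
Pot 2: 8 chips, eligible: B, C

Derivation:
Contributions: A=17, B=21, C=21
Pot levels (distinct totals of non-folded players): 17, 21
Layer 1-17: 17 each from A, B, C = 17*3 = 51 chips; eligible A, B, C
Layer 18-21: 4 each from B, C = 4*2 = 8 chips; eligible B, C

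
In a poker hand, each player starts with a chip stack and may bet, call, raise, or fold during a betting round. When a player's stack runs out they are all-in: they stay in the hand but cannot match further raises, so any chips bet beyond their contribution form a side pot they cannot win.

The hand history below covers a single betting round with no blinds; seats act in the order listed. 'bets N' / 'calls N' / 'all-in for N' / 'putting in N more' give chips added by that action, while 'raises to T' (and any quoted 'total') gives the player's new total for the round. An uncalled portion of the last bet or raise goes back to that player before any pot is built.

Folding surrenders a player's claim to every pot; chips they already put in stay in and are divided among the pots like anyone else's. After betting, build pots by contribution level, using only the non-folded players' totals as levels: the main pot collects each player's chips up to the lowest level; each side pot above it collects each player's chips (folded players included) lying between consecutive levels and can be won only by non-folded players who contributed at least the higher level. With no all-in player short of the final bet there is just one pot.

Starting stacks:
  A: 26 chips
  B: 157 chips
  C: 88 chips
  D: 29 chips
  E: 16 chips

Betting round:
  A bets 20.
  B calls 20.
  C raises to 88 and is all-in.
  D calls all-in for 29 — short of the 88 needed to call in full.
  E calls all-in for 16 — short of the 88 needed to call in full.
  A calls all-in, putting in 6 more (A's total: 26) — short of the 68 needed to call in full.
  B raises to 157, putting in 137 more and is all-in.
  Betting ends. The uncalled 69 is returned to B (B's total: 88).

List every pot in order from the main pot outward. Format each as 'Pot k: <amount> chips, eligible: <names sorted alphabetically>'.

Contributions (after 69 returned to B): A=26, B=88, C=88, D=29, E=16
Pot levels (distinct totals of non-folded players): 16, 26, 29, 88
Layer 1-16: 16 each from A, B, C, D, E = 16*5 = 80 chips; eligible A, B, C, D, E
Layer 17-26: 10 each from A, B, C, D = 10*4 = 40 chips; eligible A, B, C, D
Layer 27-29: 3 each from B, C, D = 3*3 = 9 chips; eligible B, C, D
Layer 30-88: 59 each from B, C = 59*2 = 118 chips; eligible B, C

Pot 1: 80 chips, eligible: A, B, C, D, E
Pot 2: 40 chips, eligible: A, B, C, D
Pot 3: 9 chips, eligible: B, C, D
Pot 4: 118 chips, eligible: B, C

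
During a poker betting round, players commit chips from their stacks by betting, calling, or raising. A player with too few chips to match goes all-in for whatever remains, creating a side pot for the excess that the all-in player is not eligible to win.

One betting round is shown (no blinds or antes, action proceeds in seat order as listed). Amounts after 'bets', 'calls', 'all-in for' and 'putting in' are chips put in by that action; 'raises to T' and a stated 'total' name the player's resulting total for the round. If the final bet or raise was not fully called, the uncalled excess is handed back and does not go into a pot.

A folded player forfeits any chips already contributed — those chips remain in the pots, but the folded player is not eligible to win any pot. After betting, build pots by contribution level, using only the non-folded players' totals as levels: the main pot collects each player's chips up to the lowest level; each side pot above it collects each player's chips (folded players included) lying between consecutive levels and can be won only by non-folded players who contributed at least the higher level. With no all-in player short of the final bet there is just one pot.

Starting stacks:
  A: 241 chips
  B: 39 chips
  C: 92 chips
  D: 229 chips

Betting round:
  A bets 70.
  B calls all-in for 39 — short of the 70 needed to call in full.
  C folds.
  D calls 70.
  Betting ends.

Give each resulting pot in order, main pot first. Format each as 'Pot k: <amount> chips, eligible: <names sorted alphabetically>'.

Pot 1: 117 chips, eligible: A, B, D
Pot 2: 62 chips, eligible: A, D

Derivation:
Contributions: A=70, B=39, D=70
Folded: C
Pot levels (distinct totals of non-folded players): 39, 70
Layer 1-39: 39 each from A, B, D = 39*3 = 117 chips; eligible A, B, D
Layer 40-70: 31 each from A, D = 31*2 = 62 chips; eligible A, D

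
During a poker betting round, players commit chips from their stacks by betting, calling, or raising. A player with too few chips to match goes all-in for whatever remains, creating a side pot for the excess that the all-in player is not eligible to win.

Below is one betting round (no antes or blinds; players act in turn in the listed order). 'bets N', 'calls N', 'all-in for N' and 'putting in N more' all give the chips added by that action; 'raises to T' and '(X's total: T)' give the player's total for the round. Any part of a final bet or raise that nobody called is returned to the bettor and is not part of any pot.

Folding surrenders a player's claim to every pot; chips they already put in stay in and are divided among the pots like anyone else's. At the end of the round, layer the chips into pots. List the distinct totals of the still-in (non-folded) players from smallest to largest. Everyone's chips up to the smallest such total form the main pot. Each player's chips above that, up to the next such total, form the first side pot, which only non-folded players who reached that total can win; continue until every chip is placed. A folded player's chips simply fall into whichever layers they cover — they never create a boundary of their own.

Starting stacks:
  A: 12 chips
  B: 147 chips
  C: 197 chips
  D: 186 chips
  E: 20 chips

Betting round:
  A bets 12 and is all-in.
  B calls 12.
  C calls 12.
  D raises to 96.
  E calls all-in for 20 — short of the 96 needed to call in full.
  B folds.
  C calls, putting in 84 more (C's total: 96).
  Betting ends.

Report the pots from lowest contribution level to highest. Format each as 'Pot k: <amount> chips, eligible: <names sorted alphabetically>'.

Contributions: A=12, B=12, C=96, D=96, E=20
Folded: B
Pot levels (distinct totals of non-folded players): 12, 20, 96
Layer 1-12: 12 each from A, B, C, D, E = 12*5 = 60 chips; eligible A, C, D, E
Layer 13-20: 8 each from C, D, E = 8*3 = 24 chips; eligible C, D, E
Layer 21-96: 76 each from C, D = 76*2 = 152 chips; eligible C, D

Pot 1: 60 chips, eligible: A, C, D, E
Pot 2: 24 chips, eligible: C, D, E
Pot 3: 152 chips, eligible: C, D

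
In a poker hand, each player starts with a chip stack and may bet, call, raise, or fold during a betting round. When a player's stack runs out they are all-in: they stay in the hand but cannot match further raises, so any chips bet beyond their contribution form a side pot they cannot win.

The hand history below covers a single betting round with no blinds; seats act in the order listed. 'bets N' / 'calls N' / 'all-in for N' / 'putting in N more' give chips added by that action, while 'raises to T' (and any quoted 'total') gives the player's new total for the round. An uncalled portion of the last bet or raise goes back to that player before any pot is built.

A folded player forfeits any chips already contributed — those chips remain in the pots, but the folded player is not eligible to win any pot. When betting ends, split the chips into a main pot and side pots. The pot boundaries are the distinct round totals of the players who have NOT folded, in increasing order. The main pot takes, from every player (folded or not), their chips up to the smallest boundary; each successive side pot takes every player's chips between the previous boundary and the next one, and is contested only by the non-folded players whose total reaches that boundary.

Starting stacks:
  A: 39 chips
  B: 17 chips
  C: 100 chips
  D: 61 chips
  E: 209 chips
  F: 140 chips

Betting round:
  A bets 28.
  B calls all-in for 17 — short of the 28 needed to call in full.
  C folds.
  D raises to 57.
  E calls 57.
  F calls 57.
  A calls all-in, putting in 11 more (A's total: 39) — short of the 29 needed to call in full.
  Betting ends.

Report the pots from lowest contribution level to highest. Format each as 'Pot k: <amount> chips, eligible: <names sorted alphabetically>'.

Contributions: A=39, B=17, D=57, E=57, F=57
Folded: C
Pot levels (distinct totals of non-folded players): 17, 39, 57
Layer 1-17: 17 each from A, B, D, E, F = 17*5 = 85 chips; eligible A, B, D, E, F
Layer 18-39: 22 each from A, D, E, F = 22*4 = 88 chips; eligible A, D, E, F
Layer 40-57: 18 each from D, E, F = 18*3 = 54 chips; eligible D, E, F

Pot 1: 85 chips, eligible: A, B, D, E, F
Pot 2: 88 chips, eligible: A, D, E, F
Pot 3: 54 chips, eligible: D, E, F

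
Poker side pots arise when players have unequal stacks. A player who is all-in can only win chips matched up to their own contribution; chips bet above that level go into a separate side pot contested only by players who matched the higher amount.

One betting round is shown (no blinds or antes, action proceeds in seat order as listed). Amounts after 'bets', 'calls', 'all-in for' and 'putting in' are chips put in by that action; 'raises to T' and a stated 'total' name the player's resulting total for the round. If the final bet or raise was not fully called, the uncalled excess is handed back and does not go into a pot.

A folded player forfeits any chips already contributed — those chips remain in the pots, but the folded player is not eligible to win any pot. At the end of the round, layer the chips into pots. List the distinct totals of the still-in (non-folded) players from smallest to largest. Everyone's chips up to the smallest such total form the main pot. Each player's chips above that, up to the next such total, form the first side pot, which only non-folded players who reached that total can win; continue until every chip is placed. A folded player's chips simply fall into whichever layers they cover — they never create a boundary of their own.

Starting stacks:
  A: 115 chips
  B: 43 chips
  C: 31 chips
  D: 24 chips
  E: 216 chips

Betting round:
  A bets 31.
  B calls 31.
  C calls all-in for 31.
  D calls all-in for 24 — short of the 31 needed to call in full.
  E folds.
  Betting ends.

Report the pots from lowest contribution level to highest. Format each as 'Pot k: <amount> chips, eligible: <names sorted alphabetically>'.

Contributions: A=31, B=31, C=31, D=24
Folded: E
Pot levels (distinct totals of non-folded players): 24, 31
Layer 1-24: 24 each from A, B, C, D = 24*4 = 96 chips; eligible A, B, C, D
Layer 25-31: 7 each from A, B, C = 7*3 = 21 chips; eligible A, B, C

Pot 1: 96 chips, eligible: A, B, C, D
Pot 2: 21 chips, eligible: A, B, C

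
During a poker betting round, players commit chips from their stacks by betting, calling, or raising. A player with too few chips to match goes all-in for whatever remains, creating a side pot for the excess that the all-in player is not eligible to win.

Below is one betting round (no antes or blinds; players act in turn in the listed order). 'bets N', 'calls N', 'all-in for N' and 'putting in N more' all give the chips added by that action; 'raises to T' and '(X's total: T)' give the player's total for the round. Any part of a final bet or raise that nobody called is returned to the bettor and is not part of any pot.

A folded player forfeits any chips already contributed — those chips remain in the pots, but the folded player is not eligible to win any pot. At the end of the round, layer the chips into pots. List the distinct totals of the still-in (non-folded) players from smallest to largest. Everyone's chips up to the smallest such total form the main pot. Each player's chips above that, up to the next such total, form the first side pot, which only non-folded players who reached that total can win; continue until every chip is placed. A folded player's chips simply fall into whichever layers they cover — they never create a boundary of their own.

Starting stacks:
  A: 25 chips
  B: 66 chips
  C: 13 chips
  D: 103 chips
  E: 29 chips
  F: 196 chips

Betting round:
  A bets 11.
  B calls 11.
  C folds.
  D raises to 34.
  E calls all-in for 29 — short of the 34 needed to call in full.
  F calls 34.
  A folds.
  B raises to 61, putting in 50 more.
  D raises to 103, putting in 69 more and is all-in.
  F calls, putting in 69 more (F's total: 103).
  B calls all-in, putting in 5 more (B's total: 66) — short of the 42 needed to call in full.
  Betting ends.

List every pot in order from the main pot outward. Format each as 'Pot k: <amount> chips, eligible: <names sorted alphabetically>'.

Pot 1: 127 chips, eligible: B, D, E, F
Pot 2: 111 chips, eligible: B, D, F
Pot 3: 74 chips, eligible: D, F

Derivation:
Contributions: A=11, B=66, D=103, E=29, F=103
Folded: A, C
Pot levels (distinct totals of non-folded players): 29, 66, 103
Layer 1-29: A 11 + B 29 + D 29 + E 29 + F 29 = 127 chips; eligible B, D, E, F
Layer 30-66: 37 each from B, D, F = 37*3 = 111 chips; eligible B, D, F
Layer 67-103: 37 each from D, F = 37*2 = 74 chips; eligible D, F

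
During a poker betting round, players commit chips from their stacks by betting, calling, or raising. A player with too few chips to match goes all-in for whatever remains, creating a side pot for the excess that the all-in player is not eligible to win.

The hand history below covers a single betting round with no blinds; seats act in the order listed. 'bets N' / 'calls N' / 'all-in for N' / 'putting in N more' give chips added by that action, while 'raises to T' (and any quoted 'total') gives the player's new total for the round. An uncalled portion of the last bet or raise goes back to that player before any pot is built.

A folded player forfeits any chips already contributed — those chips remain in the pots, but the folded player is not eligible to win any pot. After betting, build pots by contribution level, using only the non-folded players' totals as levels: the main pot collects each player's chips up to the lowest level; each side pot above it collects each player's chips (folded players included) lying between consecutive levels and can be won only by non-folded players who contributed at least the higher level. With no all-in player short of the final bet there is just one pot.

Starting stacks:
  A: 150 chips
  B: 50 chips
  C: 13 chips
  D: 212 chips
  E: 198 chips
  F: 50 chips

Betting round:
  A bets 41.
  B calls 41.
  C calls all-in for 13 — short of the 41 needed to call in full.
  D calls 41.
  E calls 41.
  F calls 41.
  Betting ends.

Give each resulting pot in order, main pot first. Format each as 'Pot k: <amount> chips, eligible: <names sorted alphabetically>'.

Contributions: A=41, B=41, C=13, D=41, E=41, F=41
Pot levels (distinct totals of non-folded players): 13, 41
Layer 1-13: 13 each from A, B, C, D, E, F = 13*6 = 78 chips; eligible A, B, C, D, E, F
Layer 14-41: 28 each from A, B, D, E, F = 28*5 = 140 chips; eligible A, B, D, E, F

Pot 1: 78 chips, eligible: A, B, C, D, E, F
Pot 2: 140 chips, eligible: A, B, D, E, F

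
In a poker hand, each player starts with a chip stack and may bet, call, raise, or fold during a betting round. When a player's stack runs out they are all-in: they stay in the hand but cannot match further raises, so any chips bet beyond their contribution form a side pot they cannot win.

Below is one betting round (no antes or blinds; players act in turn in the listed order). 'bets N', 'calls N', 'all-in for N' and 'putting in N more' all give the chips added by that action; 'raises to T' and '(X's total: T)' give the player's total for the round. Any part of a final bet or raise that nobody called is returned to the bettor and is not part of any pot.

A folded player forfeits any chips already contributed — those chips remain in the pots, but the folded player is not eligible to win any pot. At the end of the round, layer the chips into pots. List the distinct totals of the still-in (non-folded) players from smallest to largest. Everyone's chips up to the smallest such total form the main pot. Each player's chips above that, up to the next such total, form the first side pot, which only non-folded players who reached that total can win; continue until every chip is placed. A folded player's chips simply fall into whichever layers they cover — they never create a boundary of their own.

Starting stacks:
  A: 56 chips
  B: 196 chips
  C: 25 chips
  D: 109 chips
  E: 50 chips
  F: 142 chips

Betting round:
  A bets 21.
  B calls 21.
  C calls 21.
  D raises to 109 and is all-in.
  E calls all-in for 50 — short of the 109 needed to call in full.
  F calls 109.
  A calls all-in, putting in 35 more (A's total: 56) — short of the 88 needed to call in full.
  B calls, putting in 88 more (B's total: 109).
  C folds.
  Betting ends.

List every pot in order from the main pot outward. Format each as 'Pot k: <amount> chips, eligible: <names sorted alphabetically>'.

Pot 1: 271 chips, eligible: A, B, D, E, F
Pot 2: 24 chips, eligible: A, B, D, F
Pot 3: 159 chips, eligible: B, D, F

Derivation:
Contributions: A=56, B=109, C=21, D=109, E=50, F=109
Folded: C
Pot levels (distinct totals of non-folded players): 50, 56, 109
Layer 1-50: A 50 + B 50 + C 21 + D 50 + E 50 + F 50 = 271 chips; eligible A, B, D, E, F
Layer 51-56: 6 each from A, B, D, F = 6*4 = 24 chips; eligible A, B, D, F
Layer 57-109: 53 each from B, D, F = 53*3 = 159 chips; eligible B, D, F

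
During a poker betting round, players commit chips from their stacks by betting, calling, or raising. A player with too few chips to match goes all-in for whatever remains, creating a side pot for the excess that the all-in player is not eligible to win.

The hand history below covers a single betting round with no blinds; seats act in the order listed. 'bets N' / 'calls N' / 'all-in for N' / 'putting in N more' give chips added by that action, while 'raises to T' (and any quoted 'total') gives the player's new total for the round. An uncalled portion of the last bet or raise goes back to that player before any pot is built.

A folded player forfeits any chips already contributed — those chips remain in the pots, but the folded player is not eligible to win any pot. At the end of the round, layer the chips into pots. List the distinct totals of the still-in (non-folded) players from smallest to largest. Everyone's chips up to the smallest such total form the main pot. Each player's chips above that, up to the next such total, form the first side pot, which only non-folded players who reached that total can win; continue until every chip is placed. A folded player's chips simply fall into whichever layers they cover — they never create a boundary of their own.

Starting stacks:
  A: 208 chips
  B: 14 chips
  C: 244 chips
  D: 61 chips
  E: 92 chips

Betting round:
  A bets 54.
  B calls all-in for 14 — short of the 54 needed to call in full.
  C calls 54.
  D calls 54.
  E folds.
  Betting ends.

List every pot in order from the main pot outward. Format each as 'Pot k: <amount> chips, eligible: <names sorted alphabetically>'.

Contributions: A=54, B=14, C=54, D=54
Folded: E
Pot levels (distinct totals of non-folded players): 14, 54
Layer 1-14: 14 each from A, B, C, D = 14*4 = 56 chips; eligible A, B, C, D
Layer 15-54: 40 each from A, C, D = 40*3 = 120 chips; eligible A, C, D

Pot 1: 56 chips, eligible: A, B, C, D
Pot 2: 120 chips, eligible: A, C, D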